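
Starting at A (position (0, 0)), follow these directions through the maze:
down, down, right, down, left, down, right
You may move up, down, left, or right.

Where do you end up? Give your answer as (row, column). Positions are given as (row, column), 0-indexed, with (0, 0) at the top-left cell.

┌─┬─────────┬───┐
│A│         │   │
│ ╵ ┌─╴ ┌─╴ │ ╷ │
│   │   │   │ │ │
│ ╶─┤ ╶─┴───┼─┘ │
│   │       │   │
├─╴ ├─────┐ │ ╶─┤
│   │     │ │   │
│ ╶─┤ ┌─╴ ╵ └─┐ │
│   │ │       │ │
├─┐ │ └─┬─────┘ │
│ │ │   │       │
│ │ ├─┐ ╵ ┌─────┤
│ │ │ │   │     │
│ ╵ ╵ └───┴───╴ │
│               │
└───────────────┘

Following directions step by step:
Start: (0, 0)
  down: (0, 0) → (1, 0)
  down: (1, 0) → (2, 0)
  right: (2, 0) → (2, 1)
  down: (2, 1) → (3, 1)
  left: (3, 1) → (3, 0)
  down: (3, 0) → (4, 0)
  right: (4, 0) → (4, 1)
Final position: (4, 1)

Path taken:

┌─┬─────────┬───┐
│A│         │   │
│ ╵ ┌─╴ ┌─╴ │ ╷ │
│↓  │   │   │ │ │
│ ╶─┤ ╶─┴───┼─┘ │
│↳ ↓│       │   │
├─╴ ├─────┐ │ ╶─┤
│↓ ↲│     │ │   │
│ ╶─┤ ┌─╴ ╵ └─┐ │
│↳ B│ │       │ │
├─┐ │ └─┬─────┘ │
│ │ │   │       │
│ │ ├─┐ ╵ ┌─────┤
│ │ │ │   │     │
│ ╵ ╵ └───┴───╴ │
│               │
└───────────────┘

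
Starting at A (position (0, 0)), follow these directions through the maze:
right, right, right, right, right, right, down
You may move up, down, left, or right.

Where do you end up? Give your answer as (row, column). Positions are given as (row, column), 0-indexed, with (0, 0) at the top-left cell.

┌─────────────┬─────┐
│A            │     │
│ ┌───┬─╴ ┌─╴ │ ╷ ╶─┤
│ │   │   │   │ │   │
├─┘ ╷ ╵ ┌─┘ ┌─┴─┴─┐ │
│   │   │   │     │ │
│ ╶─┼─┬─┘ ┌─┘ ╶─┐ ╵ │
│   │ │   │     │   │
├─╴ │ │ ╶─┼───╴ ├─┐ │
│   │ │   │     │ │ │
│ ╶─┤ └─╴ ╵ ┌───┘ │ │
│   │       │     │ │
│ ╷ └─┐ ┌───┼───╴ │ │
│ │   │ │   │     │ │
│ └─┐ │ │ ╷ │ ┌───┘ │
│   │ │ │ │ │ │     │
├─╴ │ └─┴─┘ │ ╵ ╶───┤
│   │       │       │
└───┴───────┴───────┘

Following directions step by step:
Start: (0, 0)
  right: (0, 0) → (0, 1)
  right: (0, 1) → (0, 2)
  right: (0, 2) → (0, 3)
  right: (0, 3) → (0, 4)
  right: (0, 4) → (0, 5)
  right: (0, 5) → (0, 6)
  down: (0, 6) → (1, 6)
Final position: (1, 6)

Path taken:

┌─────────────┬─────┐
│A → → → → → ↓│     │
│ ┌───┬─╴ ┌─╴ │ ╷ ╶─┤
│ │   │   │  B│ │   │
├─┘ ╷ ╵ ┌─┘ ┌─┴─┴─┐ │
│   │   │   │     │ │
│ ╶─┼─┬─┘ ┌─┘ ╶─┐ ╵ │
│   │ │   │     │   │
├─╴ │ │ ╶─┼───╴ ├─┐ │
│   │ │   │     │ │ │
│ ╶─┤ └─╴ ╵ ┌───┘ │ │
│   │       │     │ │
│ ╷ └─┐ ┌───┼───╴ │ │
│ │   │ │   │     │ │
│ └─┐ │ │ ╷ │ ┌───┘ │
│   │ │ │ │ │ │     │
├─╴ │ └─┴─┘ │ ╵ ╶───┤
│   │       │       │
└───┴───────┴───────┘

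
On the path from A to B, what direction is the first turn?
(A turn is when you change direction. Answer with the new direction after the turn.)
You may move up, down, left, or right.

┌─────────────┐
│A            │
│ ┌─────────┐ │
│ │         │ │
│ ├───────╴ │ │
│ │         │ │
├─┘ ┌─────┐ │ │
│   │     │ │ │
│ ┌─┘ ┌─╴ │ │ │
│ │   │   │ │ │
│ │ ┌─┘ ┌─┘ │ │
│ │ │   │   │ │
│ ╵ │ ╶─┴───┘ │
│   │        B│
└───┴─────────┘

Directions: right, right, right, right, right, right, down, down, down, down, down, down
First turn direction: down

Solution:

┌─────────────┐
│A → → → → → ↓│
│ ┌─────────┐ │
│ │         │↓│
│ ├───────╴ │ │
│ │         │↓│
├─┘ ┌─────┐ │ │
│   │     │ │↓│
│ ┌─┘ ┌─╴ │ │ │
│ │   │   │ │↓│
│ │ ┌─┘ ┌─┘ │ │
│ │ │   │   │↓│
│ ╵ │ ╶─┴───┘ │
│   │        B│
└───┴─────────┘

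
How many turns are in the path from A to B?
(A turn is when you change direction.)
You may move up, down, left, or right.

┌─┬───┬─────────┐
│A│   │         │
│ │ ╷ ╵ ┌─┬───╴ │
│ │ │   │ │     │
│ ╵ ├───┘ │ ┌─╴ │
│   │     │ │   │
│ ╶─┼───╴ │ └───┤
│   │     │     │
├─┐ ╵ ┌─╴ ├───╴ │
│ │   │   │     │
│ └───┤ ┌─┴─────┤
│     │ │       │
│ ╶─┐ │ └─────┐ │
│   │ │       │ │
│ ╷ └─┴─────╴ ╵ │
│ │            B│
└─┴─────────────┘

Directions: down, down, down, right, down, right, up, right, right, down, left, down, down, right, right, right, down, right
Number of turns: 11

Solution:

┌─┬───┬─────────┐
│A│   │         │
│ │ ╷ ╵ ┌─┬───╴ │
│↓│ │   │ │     │
│ ╵ ├───┘ │ ┌─╴ │
│↓  │     │ │   │
│ ╶─┼───╴ │ └───┤
│↳ ↓│↱ → ↓│     │
├─┐ ╵ ┌─╴ ├───╴ │
│ │↳ ↑│↓ ↲│     │
│ └───┤ ┌─┴─────┤
│     │↓│       │
│ ╶─┐ │ └─────┐ │
│   │ │↳ → → ↓│ │
│ ╷ └─┴─────╴ ╵ │
│ │          ↳ B│
└─┴─────────────┘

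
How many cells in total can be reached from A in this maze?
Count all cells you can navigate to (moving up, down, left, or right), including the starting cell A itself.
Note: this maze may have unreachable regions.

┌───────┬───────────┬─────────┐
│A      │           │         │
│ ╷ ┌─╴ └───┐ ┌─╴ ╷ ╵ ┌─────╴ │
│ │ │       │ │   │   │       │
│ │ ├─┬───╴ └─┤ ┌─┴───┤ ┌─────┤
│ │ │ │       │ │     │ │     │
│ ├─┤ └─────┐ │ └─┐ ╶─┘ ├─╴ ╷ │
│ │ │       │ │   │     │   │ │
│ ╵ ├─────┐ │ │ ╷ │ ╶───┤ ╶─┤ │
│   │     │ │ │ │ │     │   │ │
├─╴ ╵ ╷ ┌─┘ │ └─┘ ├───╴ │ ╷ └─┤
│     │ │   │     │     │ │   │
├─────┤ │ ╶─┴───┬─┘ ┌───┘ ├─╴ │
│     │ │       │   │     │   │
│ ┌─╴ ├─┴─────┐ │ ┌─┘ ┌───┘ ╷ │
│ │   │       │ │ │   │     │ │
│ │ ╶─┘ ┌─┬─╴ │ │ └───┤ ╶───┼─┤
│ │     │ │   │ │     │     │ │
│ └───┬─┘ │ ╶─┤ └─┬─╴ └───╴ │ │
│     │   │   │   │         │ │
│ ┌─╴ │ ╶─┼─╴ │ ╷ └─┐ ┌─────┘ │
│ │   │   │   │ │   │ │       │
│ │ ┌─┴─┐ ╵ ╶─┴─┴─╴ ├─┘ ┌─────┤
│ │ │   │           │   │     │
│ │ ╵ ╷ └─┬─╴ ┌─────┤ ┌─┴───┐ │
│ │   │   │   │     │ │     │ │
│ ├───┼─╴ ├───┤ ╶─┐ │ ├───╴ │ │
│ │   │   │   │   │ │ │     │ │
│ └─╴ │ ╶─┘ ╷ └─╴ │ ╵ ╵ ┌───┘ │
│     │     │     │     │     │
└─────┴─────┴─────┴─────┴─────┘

Using BFS/flood-fill to find all reachable cells from A:
Maze size: 15 × 15 = 225 total cells
116 cell(s) are walled off and cannot be reached from A.
Reachable cells: 109

Reachable region (· marks reachable cells):

┌───────┬───────────┬─────────┐
│A · · ·│· · · · · ·│· · · · ·│
│ ╷ ┌─╴ └───┐ ┌─╴ ╷ ╵ ┌─────╴ │
│·│·│· · · ·│·│· ·│· ·│· · · ·│
│ │ ├─┬───╴ └─┤ ┌─┴───┤ ┌─────┤
│·│·│ │· · · ·│·│· · ·│·│· · ·│
│ ├─┤ └─────┐ │ └─┐ ╶─┘ ├─╴ ╷ │
│·│·│       │·│· ·│· · ·│· ·│·│
│ ╵ ├─────┐ │ │ ╷ │ ╶───┤ ╶─┤ │
│· ·│· · ·│ │·│·│·│· · ·│· ·│·│
├─╴ ╵ ╷ ┌─┘ │ └─┘ ├───╴ │ ╷ └─┤
│· · ·│·│   │· · ·│· · ·│·│· ·│
├─────┤ │ ╶─┴───┬─┘ ┌───┘ ├─╴ │
│     │·│       │· ·│· · ·│· ·│
│ ┌─╴ ├─┴─────┐ │ ┌─┘ ┌───┘ ╷ │
│ │   │       │ │·│· ·│· · ·│·│
│ │ ╶─┘ ┌─┬─╴ │ │ └───┤ ╶───┼─┤
│ │     │ │   │ │· · ·│· · ·│ │
│ └───┬─┘ │ ╶─┤ └─┬─╴ └───╴ │ │
│     │   │   │   │· · · · ·│ │
│ ┌─╴ │ ╶─┼─╴ │ ╷ └─┐ ┌─────┘ │
│ │   │   │   │ │   │·│       │
│ │ ┌─┴─┐ ╵ ╶─┴─┴─╴ ├─┘ ┌─────┤
│ │ │   │           │   │     │
│ │ ╵ ╷ └─┬─╴ ┌─────┤ ┌─┴───┐ │
│ │   │   │   │     │ │     │ │
│ ├───┼─╴ ├───┤ ╶─┐ │ ├───╴ │ │
│ │   │   │   │   │ │ │     │ │
│ └─╴ │ ╶─┘ ╷ └─╴ │ ╵ ╵ ┌───┘ │
│     │     │     │     │     │
└─────┴─────┴─────┴─────┴─────┘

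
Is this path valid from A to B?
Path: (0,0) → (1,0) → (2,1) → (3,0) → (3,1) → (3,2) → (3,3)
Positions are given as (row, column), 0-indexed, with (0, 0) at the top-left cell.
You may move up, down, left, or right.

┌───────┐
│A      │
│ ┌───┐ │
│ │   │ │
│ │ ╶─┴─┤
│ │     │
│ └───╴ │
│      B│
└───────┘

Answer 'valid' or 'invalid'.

Checking path validity:
Result: Invalid move at step 2: cannot move from (1, 0) to (2, 1).

invalid

Correct solution:

┌───────┐
│A      │
│ ┌───┐ │
│↓│   │ │
│ │ ╶─┴─┤
│↓│     │
│ └───╴ │
│↳ → → B│
└───────┘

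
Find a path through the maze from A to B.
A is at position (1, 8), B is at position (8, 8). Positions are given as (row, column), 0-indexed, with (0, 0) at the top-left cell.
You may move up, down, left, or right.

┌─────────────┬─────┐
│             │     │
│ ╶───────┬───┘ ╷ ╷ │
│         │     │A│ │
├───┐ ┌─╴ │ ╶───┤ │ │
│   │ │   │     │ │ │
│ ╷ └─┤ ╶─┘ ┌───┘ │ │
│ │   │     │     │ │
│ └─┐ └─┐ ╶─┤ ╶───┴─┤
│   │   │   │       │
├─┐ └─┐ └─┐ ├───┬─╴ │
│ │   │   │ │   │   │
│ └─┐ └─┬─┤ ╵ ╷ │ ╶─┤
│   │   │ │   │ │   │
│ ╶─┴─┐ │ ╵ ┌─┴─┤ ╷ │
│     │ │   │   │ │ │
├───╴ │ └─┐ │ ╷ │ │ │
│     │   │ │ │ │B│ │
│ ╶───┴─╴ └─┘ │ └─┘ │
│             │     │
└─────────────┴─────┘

Finding the shortest path from (1, 8) to (8, 8):
Path length: 13 steps
Directions: down → down → left → left → down → right → right → right → down → left → down → down → down

Solution:

┌─────────────┬─────┐
│             │     │
│ ╶───────┬───┘ ╷ ╷ │
│         │     │A│ │
├───┐ ┌─╴ │ ╶───┤ │ │
│   │ │   │     │↓│ │
│ ╷ └─┤ ╶─┘ ┌───┘ │ │
│ │   │     │↓ ← ↲│ │
│ └─┐ └─┐ ╶─┤ ╶───┴─┤
│   │   │   │↳ → → ↓│
├─┐ └─┐ └─┐ ├───┬─╴ │
│ │   │   │ │   │↓ ↲│
│ └─┐ └─┬─┤ ╵ ╷ │ ╶─┤
│   │   │ │   │ │↓  │
│ ╶─┴─┐ │ ╵ ┌─┴─┤ ╷ │
│     │ │   │   │↓│ │
├───╴ │ └─┐ │ ╷ │ │ │
│     │   │ │ │ │B│ │
│ ╶───┴─╴ └─┘ │ └─┘ │
│             │     │
└─────────────┴─────┘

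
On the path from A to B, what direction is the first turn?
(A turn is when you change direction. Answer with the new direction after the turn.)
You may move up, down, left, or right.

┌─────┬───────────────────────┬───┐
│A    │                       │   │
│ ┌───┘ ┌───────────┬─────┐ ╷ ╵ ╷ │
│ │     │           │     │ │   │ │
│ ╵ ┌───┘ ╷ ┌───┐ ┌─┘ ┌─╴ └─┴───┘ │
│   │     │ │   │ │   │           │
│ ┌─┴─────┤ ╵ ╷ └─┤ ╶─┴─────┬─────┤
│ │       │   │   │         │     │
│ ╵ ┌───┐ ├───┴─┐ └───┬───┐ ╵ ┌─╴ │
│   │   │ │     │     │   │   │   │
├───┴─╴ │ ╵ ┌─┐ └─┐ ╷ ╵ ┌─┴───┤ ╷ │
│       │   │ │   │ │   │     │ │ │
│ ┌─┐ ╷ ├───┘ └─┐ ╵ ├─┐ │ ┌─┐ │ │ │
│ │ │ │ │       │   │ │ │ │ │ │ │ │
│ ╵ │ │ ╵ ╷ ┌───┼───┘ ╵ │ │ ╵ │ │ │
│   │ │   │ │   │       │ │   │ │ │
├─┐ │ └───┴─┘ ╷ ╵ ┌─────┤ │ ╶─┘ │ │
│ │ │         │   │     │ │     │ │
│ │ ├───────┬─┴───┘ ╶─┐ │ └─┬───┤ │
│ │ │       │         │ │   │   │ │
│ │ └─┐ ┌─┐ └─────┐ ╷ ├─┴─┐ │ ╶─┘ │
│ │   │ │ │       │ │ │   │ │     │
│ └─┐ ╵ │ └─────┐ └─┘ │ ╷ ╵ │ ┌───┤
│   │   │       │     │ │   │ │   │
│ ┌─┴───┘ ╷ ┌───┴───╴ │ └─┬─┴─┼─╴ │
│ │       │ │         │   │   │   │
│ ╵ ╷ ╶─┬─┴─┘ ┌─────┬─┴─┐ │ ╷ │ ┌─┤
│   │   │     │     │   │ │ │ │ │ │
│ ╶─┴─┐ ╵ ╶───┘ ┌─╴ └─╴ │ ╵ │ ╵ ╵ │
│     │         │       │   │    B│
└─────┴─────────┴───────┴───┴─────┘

Directions: down, down, right, up, right, right, up, right, right, right, right, right, right, right, right, right, right, right, down, right, up, right, down, down, left, left, left, left, up, left, left, down, left, down, right, right, right, right, down, right, up, right, right, down, left, down, down, down, down, left, left, up, right, up, up, left, left, down, down, down, down, right, down, down, left, up, left, down, down, right, down, down, right, up, up, right, down, down, right, right
First turn direction: right

Solution:

┌─────┬───────────────────────┬───┐
│A    │↱ → → → → → → → → → → ↓│↱ ↓│
│ ┌───┘ ┌───────────┬─────┐ ╷ ╵ ╷ │
│↓│↱ → ↑│           │↓ ← ↰│ │↳ ↑│↓│
│ ╵ ┌───┘ ╷ ┌───┐ ┌─┘ ┌─╴ └─┴───┘ │
│↳ ↑│     │ │   │ │↓ ↲│  ↑ ← ← ← ↲│
│ ┌─┴─────┤ ╵ ╷ └─┤ ╶─┴─────┬─────┤
│ │       │   │   │↳ → → → ↓│↱ → ↓│
│ ╵ ┌───┐ ├───┴─┐ └───┬───┐ ╵ ┌─╴ │
│   │   │ │     │     │   │↳ ↑│↓ ↲│
├───┴─╴ │ ╵ ┌─┐ └─┐ ╷ ╵ ┌─┴───┤ ╷ │
│       │   │ │   │ │   │↓ ← ↰│↓│ │
│ ┌─┐ ╷ ├───┘ └─┐ ╵ ├─┐ │ ┌─┐ │ │ │
│ │ │ │ │       │   │ │ │↓│ │↑│↓│ │
│ ╵ │ │ ╵ ╷ ┌───┼───┘ ╵ │ │ ╵ │ │ │
│   │ │   │ │   │       │↓│↱ ↑│↓│ │
├─┐ │ └───┴─┘ ╷ ╵ ┌─────┤ │ ╶─┘ │ │
│ │ │         │   │     │↓│↑ ← ↲│ │
│ │ ├───────┬─┴───┘ ╶─┐ │ └─┬───┤ │
│ │ │       │         │ │↳ ↓│   │ │
│ │ └─┐ ┌─┐ └─────┐ ╷ ├─┴─┐ │ ╶─┘ │
│ │   │ │ │       │ │ │↓ ↰│↓│     │
│ └─┐ ╵ │ └─────┐ └─┘ │ ╷ ╵ │ ┌───┤
│   │   │       │     │↓│↑ ↲│ │   │
│ ┌─┴───┘ ╷ ┌───┴───╴ │ └─┬─┴─┼─╴ │
│ │       │ │         │↳ ↓│↱ ↓│   │
│ ╵ ╷ ╶─┬─┴─┘ ┌─────┬─┴─┐ │ ╷ │ ┌─┤
│   │   │     │     │   │↓│↑│↓│ │ │
│ ╶─┴─┐ ╵ ╶───┘ ┌─╴ └─╴ │ ╵ │ ╵ ╵ │
│     │         │       │↳ ↑│↳ → B│
└─────┴─────────┴───────┴───┴─────┘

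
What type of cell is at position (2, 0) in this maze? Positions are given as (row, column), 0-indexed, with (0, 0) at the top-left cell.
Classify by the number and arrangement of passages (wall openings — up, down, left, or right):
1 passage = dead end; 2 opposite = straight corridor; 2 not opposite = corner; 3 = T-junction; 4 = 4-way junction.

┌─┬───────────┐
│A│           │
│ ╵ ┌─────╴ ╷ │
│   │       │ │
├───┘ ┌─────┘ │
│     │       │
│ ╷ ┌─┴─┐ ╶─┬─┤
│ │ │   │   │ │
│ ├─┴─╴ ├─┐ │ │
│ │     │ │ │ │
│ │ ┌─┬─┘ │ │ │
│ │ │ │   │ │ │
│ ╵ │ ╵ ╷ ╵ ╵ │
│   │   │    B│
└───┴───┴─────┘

Checking cell at (2, 0):
Number of passages: 2
Cell type: corner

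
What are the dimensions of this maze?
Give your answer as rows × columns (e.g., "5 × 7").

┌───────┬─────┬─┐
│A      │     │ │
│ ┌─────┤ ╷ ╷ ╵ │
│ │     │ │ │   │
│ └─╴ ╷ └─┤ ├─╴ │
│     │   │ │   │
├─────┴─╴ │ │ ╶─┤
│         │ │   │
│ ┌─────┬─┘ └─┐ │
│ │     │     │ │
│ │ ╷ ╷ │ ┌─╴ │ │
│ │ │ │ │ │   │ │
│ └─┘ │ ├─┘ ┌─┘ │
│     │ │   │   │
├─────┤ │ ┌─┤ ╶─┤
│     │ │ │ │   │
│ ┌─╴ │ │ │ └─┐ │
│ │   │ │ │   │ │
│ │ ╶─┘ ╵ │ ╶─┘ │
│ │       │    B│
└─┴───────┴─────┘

Counting the maze dimensions:
Rows (vertical): 10
Columns (horizontal): 8
Dimensions: 10 × 8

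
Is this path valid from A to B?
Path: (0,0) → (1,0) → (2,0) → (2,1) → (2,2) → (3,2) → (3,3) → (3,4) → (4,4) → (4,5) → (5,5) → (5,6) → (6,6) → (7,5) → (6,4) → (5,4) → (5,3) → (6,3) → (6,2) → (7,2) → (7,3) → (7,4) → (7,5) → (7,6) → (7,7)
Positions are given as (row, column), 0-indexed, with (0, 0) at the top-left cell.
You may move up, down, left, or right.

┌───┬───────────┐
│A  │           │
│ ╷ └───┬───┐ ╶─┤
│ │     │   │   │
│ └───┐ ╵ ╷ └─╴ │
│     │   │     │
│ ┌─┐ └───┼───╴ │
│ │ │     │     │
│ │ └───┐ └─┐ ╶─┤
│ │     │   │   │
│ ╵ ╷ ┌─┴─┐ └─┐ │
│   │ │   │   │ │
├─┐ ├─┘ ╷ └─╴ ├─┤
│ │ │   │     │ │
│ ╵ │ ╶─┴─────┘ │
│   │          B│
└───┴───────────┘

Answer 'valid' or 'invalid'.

Checking path validity:
Result: Invalid move at step 13: cannot move from (6, 6) to (7, 5).

invalid

Correct solution:

┌───┬───────────┐
│A  │           │
│ ╷ └───┬───┐ ╶─┤
│↓│     │   │   │
│ └───┐ ╵ ╷ └─╴ │
│↳ → ↓│   │     │
│ ┌─┐ └───┼───╴ │
│ │ │↳ → ↓│     │
│ │ └───┐ └─┐ ╶─┤
│ │     │↳ ↓│   │
│ ╵ ╷ ┌─┴─┐ └─┐ │
│   │ │↓ ↰│↳ ↓│ │
├─┐ ├─┘ ╷ └─╴ ├─┤
│ │ │↓ ↲│↑ ← ↲│ │
│ ╵ │ ╶─┴─────┘ │
│   │↳ → → → → B│
└───┴───────────┘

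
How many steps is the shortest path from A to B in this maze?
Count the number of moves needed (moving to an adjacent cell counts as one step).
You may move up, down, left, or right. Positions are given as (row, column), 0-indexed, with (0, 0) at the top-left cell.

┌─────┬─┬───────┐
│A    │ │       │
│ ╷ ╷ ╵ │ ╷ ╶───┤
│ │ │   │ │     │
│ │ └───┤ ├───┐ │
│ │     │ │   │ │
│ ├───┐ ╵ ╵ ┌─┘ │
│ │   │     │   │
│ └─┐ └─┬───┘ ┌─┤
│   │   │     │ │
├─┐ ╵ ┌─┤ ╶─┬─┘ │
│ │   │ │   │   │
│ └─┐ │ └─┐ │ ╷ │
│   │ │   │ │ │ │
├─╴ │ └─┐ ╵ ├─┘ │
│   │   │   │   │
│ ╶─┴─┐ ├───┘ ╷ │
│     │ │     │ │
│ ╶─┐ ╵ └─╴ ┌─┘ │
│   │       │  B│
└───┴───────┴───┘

Using BFS to find shortest path:
Start: (0, 0), End: (9, 7)
Path found:
(0,0) → (1,0) → (2,0) → (3,0) → (4,0) → (4,1) → (5,1) → (5,2) → (6,2) → (7,2) → (7,3) → (8,3) → (9,3) → (9,4) → (9,5) → (8,5) → (8,6) → (7,6) → (7,7) → (8,7) → (9,7)
Number of steps: 20

Solution:

┌─────┬─┬───────┐
│A    │ │       │
│ ╷ ╷ ╵ │ ╷ ╶───┤
│↓│ │   │ │     │
│ │ └───┤ ├───┐ │
│↓│     │ │   │ │
│ ├───┐ ╵ ╵ ┌─┘ │
│↓│   │     │   │
│ └─┐ └─┬───┘ ┌─┤
│↳ ↓│   │     │ │
├─┐ ╵ ┌─┤ ╶─┬─┘ │
│ │↳ ↓│ │   │   │
│ └─┐ │ └─┐ │ ╷ │
│   │↓│   │ │ │ │
├─╴ │ └─┐ ╵ ├─┘ │
│   │↳ ↓│   │↱ ↓│
│ ╶─┴─┐ ├───┘ ╷ │
│     │↓│  ↱ ↑│↓│
│ ╶─┐ ╵ └─╴ ┌─┘ │
│   │  ↳ → ↑│  B│
└───┴───────┴───┘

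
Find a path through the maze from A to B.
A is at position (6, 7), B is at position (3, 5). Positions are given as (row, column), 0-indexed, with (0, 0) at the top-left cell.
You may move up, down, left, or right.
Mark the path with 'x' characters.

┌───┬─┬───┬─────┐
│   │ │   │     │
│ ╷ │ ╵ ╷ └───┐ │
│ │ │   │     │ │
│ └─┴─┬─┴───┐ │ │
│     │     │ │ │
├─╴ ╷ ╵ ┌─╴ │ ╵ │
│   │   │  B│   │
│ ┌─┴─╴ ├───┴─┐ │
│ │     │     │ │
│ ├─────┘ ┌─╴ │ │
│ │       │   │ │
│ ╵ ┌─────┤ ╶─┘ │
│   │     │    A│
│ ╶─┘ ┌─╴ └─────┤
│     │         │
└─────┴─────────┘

Finding the shortest path from (6, 7) to (3, 5):
Path length: 25 steps
Directions: left → left → up → right → up → left → left → down → left → left → left → down → left → up → up → up → right → up → right → down → right → up → right → right → down

Solution:

┌───┬─┬───┬─────┐
│   │ │   │     │
│ ╷ │ ╵ ╷ └───┐ │
│ │ │   │     │ │
│ └─┴─┬─┴───┐ │ │
│  x x│x x x│ │ │
├─╴ ╷ ╵ ┌─╴ │ ╵ │
│x x│x x│  B│   │
│ ┌─┴─╴ ├───┴─┐ │
│x│     │x x x│ │
│ ├─────┘ ┌─╴ │ │
│x│x x x x│x x│ │
│ ╵ ┌─────┤ ╶─┘ │
│x x│     │x x A│
│ ╶─┘ ┌─╴ └─────┤
│     │         │
└─────┴─────────┘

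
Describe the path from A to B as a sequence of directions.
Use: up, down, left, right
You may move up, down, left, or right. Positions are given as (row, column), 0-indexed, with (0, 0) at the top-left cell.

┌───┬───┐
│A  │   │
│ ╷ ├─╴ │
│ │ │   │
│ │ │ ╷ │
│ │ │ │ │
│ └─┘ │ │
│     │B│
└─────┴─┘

Finding the path and converting it to directions:
Path through cells: (0,0) → (1,0) → (2,0) → (3,0) → (3,1) → (3,2) → (2,2) → (1,2) → (1,3) → (2,3) → (3,3)
Directions: down, down, down, right, right, up, up, right, down, down

Solution:

┌───┬───┐
│A  │   │
│ ╷ ├─╴ │
│↓│ │↱ ↓│
│ │ │ ╷ │
│↓│ │↑│↓│
│ └─┘ │ │
│↳ → ↑│B│
└─────┴─┘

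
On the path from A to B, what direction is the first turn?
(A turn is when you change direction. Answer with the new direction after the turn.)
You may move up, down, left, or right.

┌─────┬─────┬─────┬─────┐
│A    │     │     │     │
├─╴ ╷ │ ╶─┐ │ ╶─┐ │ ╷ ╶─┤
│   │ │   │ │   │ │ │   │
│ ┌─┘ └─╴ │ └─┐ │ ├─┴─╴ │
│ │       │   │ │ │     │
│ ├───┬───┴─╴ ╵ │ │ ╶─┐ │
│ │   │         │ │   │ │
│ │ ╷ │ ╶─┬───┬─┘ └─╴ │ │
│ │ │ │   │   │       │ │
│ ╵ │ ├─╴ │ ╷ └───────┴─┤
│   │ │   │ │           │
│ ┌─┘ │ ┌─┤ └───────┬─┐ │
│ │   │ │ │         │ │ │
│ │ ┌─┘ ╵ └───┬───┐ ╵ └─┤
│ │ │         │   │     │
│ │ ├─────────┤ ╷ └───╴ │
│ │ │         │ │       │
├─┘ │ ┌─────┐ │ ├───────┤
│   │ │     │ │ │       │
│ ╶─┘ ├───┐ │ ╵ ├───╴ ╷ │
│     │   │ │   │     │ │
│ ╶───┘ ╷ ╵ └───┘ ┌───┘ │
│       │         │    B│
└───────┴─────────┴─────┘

Directions: right, down, left, down, down, down, down, right, up, up, right, down, down, down, left, down, down, down, left, down, down, right, right, right, up, right, down, right, right, right, right, up, right, right, up, right, down, down
First turn direction: down

Solution:

┌─────┬─────┬─────┬─────┐
│A ↓  │     │     │     │
├─╴ ╷ │ ╶─┐ │ ╶─┐ │ ╷ ╶─┤
│↓ ↲│ │   │ │   │ │ │   │
│ ┌─┘ └─╴ │ └─┐ │ ├─┴─╴ │
│↓│       │   │ │ │     │
│ ├───┬───┴─╴ ╵ │ │ ╶─┐ │
│↓│↱ ↓│         │ │   │ │
│ │ ╷ │ ╶─┬───┬─┘ └─╴ │ │
│↓│↑│↓│   │   │       │ │
│ ╵ │ ├─╴ │ ╷ └───────┴─┤
│↳ ↑│↓│   │ │           │
│ ┌─┘ │ ┌─┤ └───────┬─┐ │
│ │↓ ↲│ │ │         │ │ │
│ │ ┌─┘ ╵ └───┬───┐ ╵ └─┤
│ │↓│         │   │     │
│ │ ├─────────┤ ╷ └───╴ │
│ │↓│         │ │       │
├─┘ │ ┌─────┐ │ ├───────┤
│↓ ↲│ │     │ │ │    ↱ ↓│
│ ╶─┘ ├───┐ │ ╵ ├───╴ ╷ │
│↓    │↱ ↓│ │   │↱ → ↑│↓│
│ ╶───┘ ╷ ╵ └───┘ ┌───┘ │
│↳ → → ↑│↳ → → → ↑│    B│
└───────┴─────────┴─────┘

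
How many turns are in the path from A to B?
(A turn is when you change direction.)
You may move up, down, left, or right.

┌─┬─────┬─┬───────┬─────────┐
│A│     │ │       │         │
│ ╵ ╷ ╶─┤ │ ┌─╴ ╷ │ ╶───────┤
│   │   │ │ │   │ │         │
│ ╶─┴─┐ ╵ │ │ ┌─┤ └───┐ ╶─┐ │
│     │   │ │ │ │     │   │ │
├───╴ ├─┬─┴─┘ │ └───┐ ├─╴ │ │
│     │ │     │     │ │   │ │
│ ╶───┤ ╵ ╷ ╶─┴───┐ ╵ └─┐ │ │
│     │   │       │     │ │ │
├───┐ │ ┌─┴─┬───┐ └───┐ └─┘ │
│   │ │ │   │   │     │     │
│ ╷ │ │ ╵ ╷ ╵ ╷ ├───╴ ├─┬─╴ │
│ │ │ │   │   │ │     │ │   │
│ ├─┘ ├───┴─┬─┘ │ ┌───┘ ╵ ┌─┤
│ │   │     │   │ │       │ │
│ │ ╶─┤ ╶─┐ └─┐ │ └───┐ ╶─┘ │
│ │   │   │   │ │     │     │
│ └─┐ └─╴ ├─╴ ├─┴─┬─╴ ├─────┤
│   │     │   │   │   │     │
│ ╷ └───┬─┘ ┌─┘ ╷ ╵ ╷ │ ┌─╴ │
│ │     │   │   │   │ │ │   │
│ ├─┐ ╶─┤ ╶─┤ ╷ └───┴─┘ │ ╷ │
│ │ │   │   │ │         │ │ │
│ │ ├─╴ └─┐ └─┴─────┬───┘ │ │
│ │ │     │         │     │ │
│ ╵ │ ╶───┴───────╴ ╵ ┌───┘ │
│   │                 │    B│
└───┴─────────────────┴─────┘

Directions: down, down, right, right, down, left, left, down, right, right, down, down, down, left, down, right, down, right, right, up, left, up, right, right, down, right, down, left, down, left, down, right, down, right, right, right, right, down, right, up, right, right, up, up, right, down, down, down
Number of turns: 32

Solution:

┌─┬─────┬─┬───────┬─────────┐
│A│     │ │       │         │
│ ╵ ╷ ╶─┤ │ ┌─╴ ╷ │ ╶───────┤
│↓  │   │ │ │   │ │         │
│ ╶─┴─┐ ╵ │ │ ┌─┤ └───┐ ╶─┐ │
│↳ → ↓│   │ │ │ │     │   │ │
├───╴ ├─┬─┴─┘ │ └───┐ ├─╴ │ │
│↓ ← ↲│ │     │     │ │   │ │
│ ╶───┤ ╵ ╷ ╶─┴───┐ ╵ └─┐ │ │
│↳ → ↓│   │       │     │ │ │
├───┐ │ ┌─┴─┬───┐ └───┐ └─┘ │
│   │↓│ │   │   │     │     │
│ ╷ │ │ ╵ ╷ ╵ ╷ ├───╴ ├─┬─╴ │
│ │ │↓│   │   │ │     │ │   │
│ ├─┘ ├───┴─┬─┘ │ ┌───┘ ╵ ┌─┤
│ │↓ ↲│↱ → ↓│   │ │       │ │
│ │ ╶─┤ ╶─┐ └─┐ │ └───┐ ╶─┘ │
│ │↳ ↓│↑ ↰│↳ ↓│ │     │     │
│ └─┐ └─╴ ├─╴ ├─┴─┬─╴ ├─────┤
│   │↳ → ↑│↓ ↲│   │   │     │
│ ╷ └───┬─┘ ┌─┘ ╷ ╵ ╷ │ ┌─╴ │
│ │     │↓ ↲│   │   │ │ │↱ ↓│
│ ├─┐ ╶─┤ ╶─┤ ╷ └───┴─┘ │ ╷ │
│ │ │   │↳ ↓│ │         │↑│↓│
│ │ ├─╴ └─┐ └─┴─────┬───┘ │ │
│ │ │     │↳ → → → ↓│↱ → ↑│↓│
│ ╵ │ ╶───┴───────╴ ╵ ┌───┘ │
│   │              ↳ ↑│    B│
└───┴─────────────────┴─────┘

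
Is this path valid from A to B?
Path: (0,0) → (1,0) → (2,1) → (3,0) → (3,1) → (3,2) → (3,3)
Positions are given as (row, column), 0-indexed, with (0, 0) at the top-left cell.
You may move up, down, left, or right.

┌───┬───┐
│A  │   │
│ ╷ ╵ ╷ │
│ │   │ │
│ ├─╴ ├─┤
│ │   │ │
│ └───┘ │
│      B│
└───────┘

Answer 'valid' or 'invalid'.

Checking path validity:
Result: Invalid move at step 2: cannot move from (1, 0) to (2, 1).

invalid

Correct solution:

┌───┬───┐
│A  │   │
│ ╷ ╵ ╷ │
│↓│   │ │
│ ├─╴ ├─┤
│↓│   │ │
│ └───┘ │
│↳ → → B│
└───────┘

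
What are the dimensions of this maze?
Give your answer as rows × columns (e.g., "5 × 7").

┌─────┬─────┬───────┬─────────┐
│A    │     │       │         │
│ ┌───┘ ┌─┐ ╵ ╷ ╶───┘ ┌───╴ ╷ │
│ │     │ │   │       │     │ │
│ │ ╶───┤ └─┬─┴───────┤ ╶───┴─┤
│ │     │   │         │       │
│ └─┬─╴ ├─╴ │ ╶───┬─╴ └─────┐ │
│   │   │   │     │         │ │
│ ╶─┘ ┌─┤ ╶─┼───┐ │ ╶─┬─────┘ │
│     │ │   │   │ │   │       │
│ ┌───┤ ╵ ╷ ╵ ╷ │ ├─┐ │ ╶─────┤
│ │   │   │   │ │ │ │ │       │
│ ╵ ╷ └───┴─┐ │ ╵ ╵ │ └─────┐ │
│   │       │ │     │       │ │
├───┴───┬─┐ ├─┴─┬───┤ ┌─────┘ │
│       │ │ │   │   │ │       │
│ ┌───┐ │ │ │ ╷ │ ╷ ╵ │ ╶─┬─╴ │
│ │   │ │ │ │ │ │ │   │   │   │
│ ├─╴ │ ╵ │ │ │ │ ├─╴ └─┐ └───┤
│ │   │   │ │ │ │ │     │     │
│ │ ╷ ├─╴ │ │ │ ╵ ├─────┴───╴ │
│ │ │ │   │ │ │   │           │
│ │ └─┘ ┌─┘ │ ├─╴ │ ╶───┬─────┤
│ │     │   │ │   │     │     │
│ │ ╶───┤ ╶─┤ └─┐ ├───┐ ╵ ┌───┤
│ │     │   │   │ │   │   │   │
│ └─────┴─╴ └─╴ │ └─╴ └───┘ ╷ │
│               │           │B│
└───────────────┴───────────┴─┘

Counting the maze dimensions:
Rows (vertical): 14
Columns (horizontal): 15
Dimensions: 14 × 15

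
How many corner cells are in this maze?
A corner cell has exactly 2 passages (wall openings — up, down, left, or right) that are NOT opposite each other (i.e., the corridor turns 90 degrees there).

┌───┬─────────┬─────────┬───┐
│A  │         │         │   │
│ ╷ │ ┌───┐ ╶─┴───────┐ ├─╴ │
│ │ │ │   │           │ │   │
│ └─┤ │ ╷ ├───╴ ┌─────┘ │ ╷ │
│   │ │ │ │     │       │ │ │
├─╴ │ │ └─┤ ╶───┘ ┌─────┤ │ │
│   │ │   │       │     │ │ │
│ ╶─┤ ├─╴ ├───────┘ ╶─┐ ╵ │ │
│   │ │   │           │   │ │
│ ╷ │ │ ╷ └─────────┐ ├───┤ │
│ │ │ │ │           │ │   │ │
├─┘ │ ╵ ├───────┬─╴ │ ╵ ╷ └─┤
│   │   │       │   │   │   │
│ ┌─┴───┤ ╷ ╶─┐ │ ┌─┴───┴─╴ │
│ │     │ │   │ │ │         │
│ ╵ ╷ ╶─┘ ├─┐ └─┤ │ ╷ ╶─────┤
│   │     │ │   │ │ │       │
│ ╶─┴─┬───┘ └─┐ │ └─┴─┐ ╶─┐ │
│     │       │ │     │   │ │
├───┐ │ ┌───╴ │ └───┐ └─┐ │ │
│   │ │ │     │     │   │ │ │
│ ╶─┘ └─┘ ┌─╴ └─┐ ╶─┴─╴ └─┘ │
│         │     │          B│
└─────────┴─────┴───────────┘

Counting corner cells (2 non-opposite passages):
Total corners: 73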